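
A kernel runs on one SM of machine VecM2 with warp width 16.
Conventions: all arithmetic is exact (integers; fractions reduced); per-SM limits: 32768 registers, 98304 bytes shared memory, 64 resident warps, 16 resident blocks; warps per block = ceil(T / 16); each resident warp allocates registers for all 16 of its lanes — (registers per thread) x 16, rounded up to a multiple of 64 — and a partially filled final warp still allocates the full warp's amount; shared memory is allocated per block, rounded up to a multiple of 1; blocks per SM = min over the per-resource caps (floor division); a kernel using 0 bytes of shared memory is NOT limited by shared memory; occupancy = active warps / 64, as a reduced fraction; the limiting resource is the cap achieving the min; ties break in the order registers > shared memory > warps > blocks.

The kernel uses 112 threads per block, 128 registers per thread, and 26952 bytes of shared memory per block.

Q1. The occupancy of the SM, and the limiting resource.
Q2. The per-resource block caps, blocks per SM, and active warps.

Answer: occupancy 7/32, limited by registers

registers: 2 blocks
shared memory: 3 blocks
warps: 9 blocks
blocks: 16 blocks

Answer: 2 blocks, 14 active warps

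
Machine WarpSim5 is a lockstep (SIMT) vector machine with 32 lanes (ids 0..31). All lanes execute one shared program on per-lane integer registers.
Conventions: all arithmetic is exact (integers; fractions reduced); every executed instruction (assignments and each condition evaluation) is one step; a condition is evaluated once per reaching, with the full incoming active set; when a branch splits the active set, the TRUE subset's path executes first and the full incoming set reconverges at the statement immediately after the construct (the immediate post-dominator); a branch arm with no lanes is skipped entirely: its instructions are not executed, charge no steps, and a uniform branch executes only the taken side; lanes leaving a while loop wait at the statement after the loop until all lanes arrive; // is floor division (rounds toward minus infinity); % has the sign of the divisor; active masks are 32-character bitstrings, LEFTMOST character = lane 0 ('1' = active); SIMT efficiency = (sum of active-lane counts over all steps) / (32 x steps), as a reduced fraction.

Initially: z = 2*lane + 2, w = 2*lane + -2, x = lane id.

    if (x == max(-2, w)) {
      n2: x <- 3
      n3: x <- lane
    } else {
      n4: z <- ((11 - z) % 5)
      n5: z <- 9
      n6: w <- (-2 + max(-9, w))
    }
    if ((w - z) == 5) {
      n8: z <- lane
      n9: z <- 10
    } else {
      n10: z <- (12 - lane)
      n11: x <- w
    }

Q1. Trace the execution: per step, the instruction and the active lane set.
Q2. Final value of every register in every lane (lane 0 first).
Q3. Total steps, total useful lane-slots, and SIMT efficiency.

step 0: eval (x == max(-2, w))       11111111111111111111111111111111
step 1: x <- 3                       00100000000000000000000000000000
step 2: x <- lane                    00100000000000000000000000000000
step 3: z <- ((11 - z) % 5)          11011111111111111111111111111111
step 4: z <- 9                       11011111111111111111111111111111
step 5: w <- (-2 + max(-9, w))       11011111111111111111111111111111
step 6: eval ((w - z) == 5)          11111111111111111111111111111111
step 7: z <- lane                    00000000010000000000000000000000
step 8: z <- 10                      00000000010000000000000000000000
step 9: z <- (12 - lane)             11111111101111111111111111111111
step 10: x <- w                       11111111101111111111111111111111

Answer: 11 steps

z: 12,11,10,9,8,7,6,5,4,10,2,1,0,-1,-2,-3,-4,-5,-6,-7,-8,-9,-10,-11,-12,-13,-14,-15,-16,-17,-18,-19
w: -4,-2,2,2,4,6,8,10,12,14,16,18,20,22,24,26,28,30,32,34,36,38,40,42,44,46,48,50,52,54,56,58
x: -4,-2,2,2,4,6,8,10,12,9,16,18,20,22,24,26,28,30,32,34,36,38,40,42,44,46,48,50,52,54,56,58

steps = 11; useful = 223; efficiency = 223/352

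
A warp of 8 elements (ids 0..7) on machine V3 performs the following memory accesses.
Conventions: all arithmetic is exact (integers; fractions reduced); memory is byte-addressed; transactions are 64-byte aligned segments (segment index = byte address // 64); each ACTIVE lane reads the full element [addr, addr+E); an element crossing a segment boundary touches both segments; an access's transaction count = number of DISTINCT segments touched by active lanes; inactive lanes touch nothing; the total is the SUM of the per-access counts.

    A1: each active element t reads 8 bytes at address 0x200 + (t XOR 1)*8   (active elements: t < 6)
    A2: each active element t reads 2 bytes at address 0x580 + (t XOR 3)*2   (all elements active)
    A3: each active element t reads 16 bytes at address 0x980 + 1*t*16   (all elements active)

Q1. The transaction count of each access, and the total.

A1: 1 transaction
A2: 1 transaction
A3: 2 transactions

Answer: 1,1,2; total 4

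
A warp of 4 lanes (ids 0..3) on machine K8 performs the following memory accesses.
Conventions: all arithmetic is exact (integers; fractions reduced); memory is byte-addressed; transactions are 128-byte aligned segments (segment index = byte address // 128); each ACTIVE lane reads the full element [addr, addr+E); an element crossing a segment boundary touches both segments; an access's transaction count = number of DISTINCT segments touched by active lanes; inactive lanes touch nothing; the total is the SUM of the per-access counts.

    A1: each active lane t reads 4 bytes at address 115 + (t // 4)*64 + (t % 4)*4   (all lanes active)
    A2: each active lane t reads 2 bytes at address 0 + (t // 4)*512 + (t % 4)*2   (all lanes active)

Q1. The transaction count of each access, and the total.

A1: 2 transactions
A2: 1 transaction

Answer: 2,1; total 3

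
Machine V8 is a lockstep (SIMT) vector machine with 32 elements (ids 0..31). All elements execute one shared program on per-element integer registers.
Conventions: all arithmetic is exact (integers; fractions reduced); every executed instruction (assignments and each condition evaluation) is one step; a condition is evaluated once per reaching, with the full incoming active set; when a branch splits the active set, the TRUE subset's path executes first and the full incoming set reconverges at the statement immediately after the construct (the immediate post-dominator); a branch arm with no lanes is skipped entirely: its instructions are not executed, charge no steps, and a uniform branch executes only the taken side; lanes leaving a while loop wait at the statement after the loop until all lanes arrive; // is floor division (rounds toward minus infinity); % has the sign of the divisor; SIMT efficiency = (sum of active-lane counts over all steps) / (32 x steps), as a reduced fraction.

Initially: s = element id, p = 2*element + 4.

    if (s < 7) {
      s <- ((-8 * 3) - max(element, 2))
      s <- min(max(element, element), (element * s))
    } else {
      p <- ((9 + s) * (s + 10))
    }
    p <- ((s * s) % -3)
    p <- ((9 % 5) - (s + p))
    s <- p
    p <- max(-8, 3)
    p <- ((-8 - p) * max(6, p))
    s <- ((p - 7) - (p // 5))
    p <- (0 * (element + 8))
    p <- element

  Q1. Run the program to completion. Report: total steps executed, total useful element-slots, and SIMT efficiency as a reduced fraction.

Answer: 12 steps, 327 useful, 109/128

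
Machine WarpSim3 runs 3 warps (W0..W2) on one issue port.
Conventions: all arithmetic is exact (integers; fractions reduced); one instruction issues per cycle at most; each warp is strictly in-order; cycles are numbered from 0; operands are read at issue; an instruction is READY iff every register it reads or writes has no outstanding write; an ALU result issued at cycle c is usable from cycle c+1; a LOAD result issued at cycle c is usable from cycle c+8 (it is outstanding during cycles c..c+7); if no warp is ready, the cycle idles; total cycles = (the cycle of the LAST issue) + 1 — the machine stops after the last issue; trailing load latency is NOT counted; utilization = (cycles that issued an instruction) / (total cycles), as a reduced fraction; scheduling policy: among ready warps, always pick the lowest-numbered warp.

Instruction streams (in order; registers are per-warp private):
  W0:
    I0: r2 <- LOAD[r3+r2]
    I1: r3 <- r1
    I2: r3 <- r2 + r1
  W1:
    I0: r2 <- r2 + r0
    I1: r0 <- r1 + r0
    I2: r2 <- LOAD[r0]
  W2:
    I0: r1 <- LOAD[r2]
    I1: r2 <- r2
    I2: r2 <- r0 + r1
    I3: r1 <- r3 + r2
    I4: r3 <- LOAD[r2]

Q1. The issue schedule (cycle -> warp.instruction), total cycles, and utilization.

cycle 0: W0.I0
cycle 1: W0.I1
cycle 2: W1.I0
cycle 3: W1.I1
cycle 4: W1.I2
cycle 5: W2.I0
cycle 6: W2.I1
cycle 7: idle
cycle 8: W0.I2
cycle 9: idle
cycle 10: idle
cycle 11: idle
cycle 12: idle
cycle 13: W2.I2
cycle 14: W2.I3
cycle 15: W2.I4

Answer: 16 cycles, utilization 11/16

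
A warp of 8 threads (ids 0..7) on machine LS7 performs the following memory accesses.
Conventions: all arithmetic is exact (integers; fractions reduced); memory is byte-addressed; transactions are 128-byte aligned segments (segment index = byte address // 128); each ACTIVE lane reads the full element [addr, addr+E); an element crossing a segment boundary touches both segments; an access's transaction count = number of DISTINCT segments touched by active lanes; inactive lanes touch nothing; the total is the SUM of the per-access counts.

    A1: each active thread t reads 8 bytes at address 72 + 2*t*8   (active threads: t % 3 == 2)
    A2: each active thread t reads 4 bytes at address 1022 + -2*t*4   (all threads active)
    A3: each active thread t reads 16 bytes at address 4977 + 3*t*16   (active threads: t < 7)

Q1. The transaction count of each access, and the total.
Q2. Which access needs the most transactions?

A1: 2 transactions
A2: 2 transactions
A3: 4 transactions

Answer: 2,2,4; total 8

Answer: A3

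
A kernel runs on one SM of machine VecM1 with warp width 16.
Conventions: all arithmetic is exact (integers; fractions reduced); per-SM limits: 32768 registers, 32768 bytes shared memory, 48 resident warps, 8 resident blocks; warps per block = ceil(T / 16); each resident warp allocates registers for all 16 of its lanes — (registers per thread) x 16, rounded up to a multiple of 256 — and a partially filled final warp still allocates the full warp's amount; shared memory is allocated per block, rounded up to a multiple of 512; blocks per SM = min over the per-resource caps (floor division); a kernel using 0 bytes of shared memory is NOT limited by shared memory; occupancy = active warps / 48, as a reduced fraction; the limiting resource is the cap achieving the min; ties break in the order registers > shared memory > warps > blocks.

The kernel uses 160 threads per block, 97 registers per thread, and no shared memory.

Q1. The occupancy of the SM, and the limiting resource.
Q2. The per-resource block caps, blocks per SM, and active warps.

Answer: occupancy 5/24, limited by registers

registers: 1 block
shared memory: no limit (kernel uses none)
warps: 4 blocks
blocks: 8 blocks

Answer: 1 block, 10 active warps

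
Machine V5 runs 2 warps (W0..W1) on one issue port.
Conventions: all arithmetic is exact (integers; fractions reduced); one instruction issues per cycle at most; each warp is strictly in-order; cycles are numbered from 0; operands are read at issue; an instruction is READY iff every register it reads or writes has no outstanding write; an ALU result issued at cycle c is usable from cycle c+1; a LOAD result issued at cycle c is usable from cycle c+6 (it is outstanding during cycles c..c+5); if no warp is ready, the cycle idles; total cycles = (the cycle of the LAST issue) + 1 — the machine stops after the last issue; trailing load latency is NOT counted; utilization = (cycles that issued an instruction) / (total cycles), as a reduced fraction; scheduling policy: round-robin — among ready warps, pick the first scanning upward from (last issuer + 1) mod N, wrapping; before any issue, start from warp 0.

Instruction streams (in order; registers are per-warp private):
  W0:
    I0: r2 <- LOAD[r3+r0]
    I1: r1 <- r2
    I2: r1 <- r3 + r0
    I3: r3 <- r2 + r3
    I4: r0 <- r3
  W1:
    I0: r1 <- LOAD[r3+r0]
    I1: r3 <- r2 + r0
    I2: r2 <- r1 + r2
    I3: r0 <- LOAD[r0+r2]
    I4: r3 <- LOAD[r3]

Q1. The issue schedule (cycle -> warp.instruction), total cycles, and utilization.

cycle 0: W0.I0
cycle 1: W1.I0
cycle 2: W1.I1
cycle 3: idle
cycle 4: idle
cycle 5: idle
cycle 6: W0.I1
cycle 7: W1.I2
cycle 8: W0.I2
cycle 9: W1.I3
cycle 10: W0.I3
cycle 11: W1.I4
cycle 12: W0.I4

Answer: 13 cycles, utilization 10/13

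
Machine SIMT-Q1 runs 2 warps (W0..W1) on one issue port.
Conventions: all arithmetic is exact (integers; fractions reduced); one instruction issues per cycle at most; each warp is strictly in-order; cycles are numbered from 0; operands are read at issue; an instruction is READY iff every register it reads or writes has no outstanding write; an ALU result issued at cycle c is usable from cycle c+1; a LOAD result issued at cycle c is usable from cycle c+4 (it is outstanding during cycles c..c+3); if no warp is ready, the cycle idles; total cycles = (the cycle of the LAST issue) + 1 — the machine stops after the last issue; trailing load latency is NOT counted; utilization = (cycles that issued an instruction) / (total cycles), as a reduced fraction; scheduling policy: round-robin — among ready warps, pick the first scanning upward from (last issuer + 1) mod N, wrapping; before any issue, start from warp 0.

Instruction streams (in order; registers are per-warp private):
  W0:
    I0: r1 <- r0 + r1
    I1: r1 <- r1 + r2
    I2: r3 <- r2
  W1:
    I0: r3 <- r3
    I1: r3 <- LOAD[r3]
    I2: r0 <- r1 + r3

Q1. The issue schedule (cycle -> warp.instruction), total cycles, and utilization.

cycle 0: W0.I0
cycle 1: W1.I0
cycle 2: W0.I1
cycle 3: W1.I1
cycle 4: W0.I2
cycle 5: idle
cycle 6: idle
cycle 7: W1.I2

Answer: 8 cycles, utilization 3/4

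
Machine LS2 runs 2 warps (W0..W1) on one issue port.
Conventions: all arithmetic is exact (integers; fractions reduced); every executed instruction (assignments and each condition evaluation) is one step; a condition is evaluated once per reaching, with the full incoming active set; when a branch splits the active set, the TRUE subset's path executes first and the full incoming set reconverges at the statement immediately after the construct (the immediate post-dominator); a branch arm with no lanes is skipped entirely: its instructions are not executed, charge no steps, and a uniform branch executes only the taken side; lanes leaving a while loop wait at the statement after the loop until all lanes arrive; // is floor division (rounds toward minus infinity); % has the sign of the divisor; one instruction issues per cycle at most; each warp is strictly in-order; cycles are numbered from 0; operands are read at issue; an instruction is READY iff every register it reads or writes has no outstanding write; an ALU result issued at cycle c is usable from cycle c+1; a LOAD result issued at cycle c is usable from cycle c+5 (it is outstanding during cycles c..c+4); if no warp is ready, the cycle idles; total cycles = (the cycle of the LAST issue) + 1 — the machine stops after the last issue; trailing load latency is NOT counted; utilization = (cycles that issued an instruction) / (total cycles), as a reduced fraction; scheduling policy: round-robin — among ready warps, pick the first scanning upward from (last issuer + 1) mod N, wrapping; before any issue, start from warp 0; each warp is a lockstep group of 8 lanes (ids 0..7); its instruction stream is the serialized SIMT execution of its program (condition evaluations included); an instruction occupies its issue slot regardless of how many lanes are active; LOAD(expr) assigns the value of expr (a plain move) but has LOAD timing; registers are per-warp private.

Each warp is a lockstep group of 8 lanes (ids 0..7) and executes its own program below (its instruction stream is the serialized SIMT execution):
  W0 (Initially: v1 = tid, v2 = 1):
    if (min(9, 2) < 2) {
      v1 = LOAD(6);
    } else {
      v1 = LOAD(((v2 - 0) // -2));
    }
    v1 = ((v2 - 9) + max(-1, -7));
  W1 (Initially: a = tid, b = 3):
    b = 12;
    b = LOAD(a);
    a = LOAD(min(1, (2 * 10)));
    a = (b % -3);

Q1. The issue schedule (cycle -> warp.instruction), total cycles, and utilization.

cycle 0: W0.I0
cycle 1: W1.I0
cycle 2: W0.I1
cycle 3: W1.I1
cycle 4: W1.I2
cycle 5: idle
cycle 6: idle
cycle 7: W0.I2
cycle 8: idle
cycle 9: W1.I3

Answer: 10 cycles, utilization 7/10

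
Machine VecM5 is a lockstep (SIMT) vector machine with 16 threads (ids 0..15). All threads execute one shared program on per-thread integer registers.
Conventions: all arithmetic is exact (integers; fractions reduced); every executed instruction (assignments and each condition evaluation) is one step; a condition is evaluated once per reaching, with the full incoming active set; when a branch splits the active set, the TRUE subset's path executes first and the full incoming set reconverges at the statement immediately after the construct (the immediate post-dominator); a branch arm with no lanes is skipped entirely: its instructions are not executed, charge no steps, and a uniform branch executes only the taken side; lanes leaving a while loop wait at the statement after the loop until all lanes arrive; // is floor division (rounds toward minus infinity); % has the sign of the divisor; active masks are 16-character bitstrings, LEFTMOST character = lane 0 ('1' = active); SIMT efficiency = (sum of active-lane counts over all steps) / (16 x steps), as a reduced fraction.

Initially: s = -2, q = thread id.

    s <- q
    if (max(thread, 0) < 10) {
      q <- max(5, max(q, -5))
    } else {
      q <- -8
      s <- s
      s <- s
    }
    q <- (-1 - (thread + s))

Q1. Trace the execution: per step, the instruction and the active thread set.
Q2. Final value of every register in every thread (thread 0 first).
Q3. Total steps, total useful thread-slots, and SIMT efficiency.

step 0: s <- q                       1111111111111111
step 1: eval (max(thread, 0) < 10)   1111111111111111
step 2: q <- max(5, max(q, -5))      1111111111000000
step 3: q <- -8                      0000000000111111
step 4: s <- s                       0000000000111111
step 5: s <- s                       0000000000111111
step 6: q <- (-1 - (thread + s))     1111111111111111

Answer: 7 steps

s: 0,1,2,3,4,5,6,7,8,9,10,11,12,13,14,15
q: -1,-3,-5,-7,-9,-11,-13,-15,-17,-19,-21,-23,-25,-27,-29,-31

steps = 7; useful = 76; efficiency = 76/112 = 19/28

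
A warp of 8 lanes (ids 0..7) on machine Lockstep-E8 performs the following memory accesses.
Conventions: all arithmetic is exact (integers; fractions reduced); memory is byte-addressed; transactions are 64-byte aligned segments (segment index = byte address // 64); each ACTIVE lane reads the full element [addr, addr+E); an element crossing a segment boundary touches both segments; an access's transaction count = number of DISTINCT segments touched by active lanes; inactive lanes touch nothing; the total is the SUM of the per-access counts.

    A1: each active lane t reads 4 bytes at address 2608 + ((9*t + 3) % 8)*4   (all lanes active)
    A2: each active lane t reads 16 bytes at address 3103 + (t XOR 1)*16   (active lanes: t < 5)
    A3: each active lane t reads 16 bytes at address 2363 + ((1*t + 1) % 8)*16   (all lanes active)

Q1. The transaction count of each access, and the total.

A1: 2 transactions
A2: 2 transactions
A3: 3 transactions

Answer: 2,2,3; total 7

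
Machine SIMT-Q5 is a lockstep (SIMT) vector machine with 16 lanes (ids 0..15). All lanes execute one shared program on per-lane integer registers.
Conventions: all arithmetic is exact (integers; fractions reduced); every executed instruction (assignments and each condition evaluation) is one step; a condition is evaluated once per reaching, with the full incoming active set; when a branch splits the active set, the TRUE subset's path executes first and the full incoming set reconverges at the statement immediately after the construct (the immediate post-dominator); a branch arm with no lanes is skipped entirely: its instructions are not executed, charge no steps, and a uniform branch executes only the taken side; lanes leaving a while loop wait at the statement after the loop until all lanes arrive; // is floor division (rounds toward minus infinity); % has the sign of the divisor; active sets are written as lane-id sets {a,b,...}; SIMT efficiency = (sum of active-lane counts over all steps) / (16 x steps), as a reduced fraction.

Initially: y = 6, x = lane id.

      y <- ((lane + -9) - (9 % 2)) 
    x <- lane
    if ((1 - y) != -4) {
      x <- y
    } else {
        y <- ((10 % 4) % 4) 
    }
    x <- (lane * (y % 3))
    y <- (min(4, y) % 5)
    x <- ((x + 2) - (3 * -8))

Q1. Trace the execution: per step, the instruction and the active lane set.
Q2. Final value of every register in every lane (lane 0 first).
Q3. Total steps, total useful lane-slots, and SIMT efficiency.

step 0: y <- ((lane + -9) - (9 % 2)) {0,1,2,3,4,5,6,7,8,9,10,11,12,13,14,15}
step 1: x <- lane                    {0,1,2,3,4,5,6,7,8,9,10,11,12,13,14,15}
step 2: eval ((1 - y) != -4)         {0,1,2,3,4,5,6,7,8,9,10,11,12,13,14,15}
step 3: x <- y                       {0,1,2,3,4,5,6,7,8,9,10,11,12,13,14}
step 4: y <- ((10 % 4) % 4)          {15}
step 5: x <- (lane * (y % 3))        {0,1,2,3,4,5,6,7,8,9,10,11,12,13,14,15}
step 6: y <- (min(4, y) % 5)         {0,1,2,3,4,5,6,7,8,9,10,11,12,13,14,15}
step 7: x <- ((x + 2) - (3 * -8))    {0,1,2,3,4,5,6,7,8,9,10,11,12,13,14,15}

Answer: 8 steps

y: 0,1,2,3,4,0,1,2,3,4,0,1,2,3,4,2
x: 26,26,28,32,26,31,38,26,34,44,26,37,50,26,40,56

steps = 8; useful = 112; efficiency = 112/128 = 7/8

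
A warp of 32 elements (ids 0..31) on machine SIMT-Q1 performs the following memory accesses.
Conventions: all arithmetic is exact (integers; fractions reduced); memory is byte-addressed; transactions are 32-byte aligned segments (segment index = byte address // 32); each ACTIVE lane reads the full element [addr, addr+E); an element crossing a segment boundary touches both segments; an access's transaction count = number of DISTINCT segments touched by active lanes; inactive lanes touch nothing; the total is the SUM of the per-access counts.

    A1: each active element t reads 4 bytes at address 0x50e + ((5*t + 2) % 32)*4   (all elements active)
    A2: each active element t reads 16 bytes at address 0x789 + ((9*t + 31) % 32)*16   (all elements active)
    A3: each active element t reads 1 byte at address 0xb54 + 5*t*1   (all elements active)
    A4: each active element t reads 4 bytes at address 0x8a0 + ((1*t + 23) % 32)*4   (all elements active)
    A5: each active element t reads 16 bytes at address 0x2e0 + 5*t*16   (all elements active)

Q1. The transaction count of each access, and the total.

A1: 5 transactions
A2: 17 transactions
A3: 6 transactions
A4: 4 transactions
A5: 32 transactions

Answer: 5,17,6,4,32; total 64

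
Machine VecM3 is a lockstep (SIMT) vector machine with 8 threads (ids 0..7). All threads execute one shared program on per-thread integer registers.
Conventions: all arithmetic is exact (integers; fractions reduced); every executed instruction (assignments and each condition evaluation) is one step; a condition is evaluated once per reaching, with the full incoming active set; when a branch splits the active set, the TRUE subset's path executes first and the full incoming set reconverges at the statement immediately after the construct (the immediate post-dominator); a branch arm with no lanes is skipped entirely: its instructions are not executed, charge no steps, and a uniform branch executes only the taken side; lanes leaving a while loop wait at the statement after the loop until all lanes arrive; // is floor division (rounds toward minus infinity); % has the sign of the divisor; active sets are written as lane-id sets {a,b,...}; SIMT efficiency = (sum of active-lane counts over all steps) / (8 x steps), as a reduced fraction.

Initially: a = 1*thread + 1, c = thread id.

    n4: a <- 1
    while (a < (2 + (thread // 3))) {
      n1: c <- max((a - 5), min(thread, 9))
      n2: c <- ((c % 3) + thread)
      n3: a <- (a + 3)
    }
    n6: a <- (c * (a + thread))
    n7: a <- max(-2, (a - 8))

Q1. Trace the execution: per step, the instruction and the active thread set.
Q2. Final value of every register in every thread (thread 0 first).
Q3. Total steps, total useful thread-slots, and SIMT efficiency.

step 0: a <- 1                       {0,1,2,3,4,5,6,7}
step 1: eval (a < (2 + (thread // 3))) {0,1,2,3,4,5,6,7}
step 2: c <- max((a - 5), min(thread, 9)) {0,1,2,3,4,5,6,7}
step 3: c <- ((c % 3) + thread)      {0,1,2,3,4,5,6,7}
step 4: a <- (a + 3)                 {0,1,2,3,4,5,6,7}
step 5: eval (a < (2 + (thread // 3))) {0,1,2,3,4,5,6,7}
step 6: a <- (c * (a + thread))      {0,1,2,3,4,5,6,7}
step 7: a <- max(-2, (a - 8))        {0,1,2,3,4,5,6,7}

Answer: 8 steps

a: -2,2,16,13,32,55,52,80
c: 0,2,4,3,5,7,6,8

steps = 8; useful = 64; efficiency = 64/64 = 1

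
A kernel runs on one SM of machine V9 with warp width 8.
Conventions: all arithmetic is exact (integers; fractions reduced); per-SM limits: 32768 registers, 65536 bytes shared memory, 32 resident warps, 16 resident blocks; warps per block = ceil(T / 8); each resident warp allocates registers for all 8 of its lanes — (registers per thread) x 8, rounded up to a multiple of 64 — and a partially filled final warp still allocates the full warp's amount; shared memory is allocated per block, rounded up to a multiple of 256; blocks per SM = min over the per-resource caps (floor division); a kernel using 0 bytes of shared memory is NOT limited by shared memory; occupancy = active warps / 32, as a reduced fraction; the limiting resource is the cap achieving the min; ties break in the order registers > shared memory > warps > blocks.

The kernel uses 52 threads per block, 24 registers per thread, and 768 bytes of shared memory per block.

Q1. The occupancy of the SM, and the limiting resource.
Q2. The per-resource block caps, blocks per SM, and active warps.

Answer: occupancy 7/8, limited by warps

registers: 24 blocks
shared memory: 85 blocks
warps: 4 blocks
blocks: 16 blocks

Answer: 4 blocks, 28 active warps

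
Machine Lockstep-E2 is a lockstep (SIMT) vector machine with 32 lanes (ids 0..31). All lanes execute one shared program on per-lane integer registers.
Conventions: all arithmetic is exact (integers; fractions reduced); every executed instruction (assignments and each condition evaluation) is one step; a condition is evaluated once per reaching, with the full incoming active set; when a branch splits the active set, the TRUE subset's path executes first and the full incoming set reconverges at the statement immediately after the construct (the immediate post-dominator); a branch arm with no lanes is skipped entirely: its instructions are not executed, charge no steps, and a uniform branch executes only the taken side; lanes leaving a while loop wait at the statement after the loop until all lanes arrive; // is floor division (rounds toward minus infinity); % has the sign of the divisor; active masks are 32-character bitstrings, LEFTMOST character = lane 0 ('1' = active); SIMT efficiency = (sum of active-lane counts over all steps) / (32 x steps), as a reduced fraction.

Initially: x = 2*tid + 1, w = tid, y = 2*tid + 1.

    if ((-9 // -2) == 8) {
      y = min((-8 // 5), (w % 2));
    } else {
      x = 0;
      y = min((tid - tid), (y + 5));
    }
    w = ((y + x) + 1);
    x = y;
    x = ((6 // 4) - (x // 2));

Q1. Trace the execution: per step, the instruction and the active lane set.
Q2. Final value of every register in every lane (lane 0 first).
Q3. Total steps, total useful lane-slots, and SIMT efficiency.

step 0: eval ((-9 // -2) == 8)       11111111111111111111111111111111
step 1: x <- 0                       11111111111111111111111111111111
step 2: y <- min((tid - tid), (y + 5)) 11111111111111111111111111111111
step 3: w <- ((y + x) + 1)           11111111111111111111111111111111
step 4: x <- y                       11111111111111111111111111111111
step 5: x <- ((6 // 4) - (x // 2))   11111111111111111111111111111111

Answer: 6 steps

x: 1,1,1,1,1,1,1,1,1,1,1,1,1,1,1,1,1,1,1,1,1,1,1,1,1,1,1,1,1,1,1,1
w: 1,1,1,1,1,1,1,1,1,1,1,1,1,1,1,1,1,1,1,1,1,1,1,1,1,1,1,1,1,1,1,1
y: 0,0,0,0,0,0,0,0,0,0,0,0,0,0,0,0,0,0,0,0,0,0,0,0,0,0,0,0,0,0,0,0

steps = 6; useful = 192; efficiency = 192/192 = 1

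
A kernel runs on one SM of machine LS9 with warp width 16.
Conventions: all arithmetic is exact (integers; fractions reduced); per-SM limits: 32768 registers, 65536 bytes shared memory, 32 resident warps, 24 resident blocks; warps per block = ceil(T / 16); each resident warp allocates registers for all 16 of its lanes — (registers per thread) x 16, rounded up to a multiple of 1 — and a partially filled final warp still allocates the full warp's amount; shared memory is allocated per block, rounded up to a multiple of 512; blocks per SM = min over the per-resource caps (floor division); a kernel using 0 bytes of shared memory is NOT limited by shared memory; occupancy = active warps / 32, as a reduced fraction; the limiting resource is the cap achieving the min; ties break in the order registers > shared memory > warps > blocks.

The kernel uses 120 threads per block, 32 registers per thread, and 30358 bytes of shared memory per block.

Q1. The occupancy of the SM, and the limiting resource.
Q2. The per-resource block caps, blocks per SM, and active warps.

Answer: occupancy 1/2, limited by shared memory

registers: 8 blocks
shared memory: 2 blocks
warps: 4 blocks
blocks: 24 blocks

Answer: 2 blocks, 16 active warps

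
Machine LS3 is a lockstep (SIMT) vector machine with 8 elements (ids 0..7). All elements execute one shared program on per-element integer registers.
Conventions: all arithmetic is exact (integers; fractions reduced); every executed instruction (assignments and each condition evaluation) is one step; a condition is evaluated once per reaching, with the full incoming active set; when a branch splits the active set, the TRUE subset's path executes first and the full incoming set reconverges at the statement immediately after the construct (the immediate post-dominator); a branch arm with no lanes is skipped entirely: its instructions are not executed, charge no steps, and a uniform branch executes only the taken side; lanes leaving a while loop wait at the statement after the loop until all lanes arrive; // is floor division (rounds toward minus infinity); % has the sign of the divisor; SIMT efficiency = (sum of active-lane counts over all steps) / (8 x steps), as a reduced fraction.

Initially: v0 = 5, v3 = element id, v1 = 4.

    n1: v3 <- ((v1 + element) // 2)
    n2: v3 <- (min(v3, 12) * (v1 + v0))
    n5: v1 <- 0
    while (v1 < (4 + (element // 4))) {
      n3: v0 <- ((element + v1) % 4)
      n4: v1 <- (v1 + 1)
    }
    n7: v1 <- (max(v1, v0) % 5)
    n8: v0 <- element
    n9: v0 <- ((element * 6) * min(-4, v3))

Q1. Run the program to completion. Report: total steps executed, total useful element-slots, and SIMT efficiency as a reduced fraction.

Answer: 22 steps, 164 useful, 41/44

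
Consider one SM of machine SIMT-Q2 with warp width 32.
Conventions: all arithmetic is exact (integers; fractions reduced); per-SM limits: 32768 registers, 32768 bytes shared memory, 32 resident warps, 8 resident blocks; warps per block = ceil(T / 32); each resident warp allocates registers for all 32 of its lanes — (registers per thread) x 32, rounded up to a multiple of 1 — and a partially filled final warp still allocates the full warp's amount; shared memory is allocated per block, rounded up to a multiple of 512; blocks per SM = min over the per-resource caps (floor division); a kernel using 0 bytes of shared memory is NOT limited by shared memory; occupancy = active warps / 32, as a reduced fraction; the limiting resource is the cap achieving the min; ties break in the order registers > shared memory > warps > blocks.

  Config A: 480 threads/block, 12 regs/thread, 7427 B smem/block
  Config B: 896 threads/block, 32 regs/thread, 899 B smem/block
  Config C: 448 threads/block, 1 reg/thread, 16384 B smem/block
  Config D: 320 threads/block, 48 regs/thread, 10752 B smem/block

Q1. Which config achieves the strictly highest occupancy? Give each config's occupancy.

occupancies: A 15/16, B 7/8, C 7/8, D 5/8

Answer: A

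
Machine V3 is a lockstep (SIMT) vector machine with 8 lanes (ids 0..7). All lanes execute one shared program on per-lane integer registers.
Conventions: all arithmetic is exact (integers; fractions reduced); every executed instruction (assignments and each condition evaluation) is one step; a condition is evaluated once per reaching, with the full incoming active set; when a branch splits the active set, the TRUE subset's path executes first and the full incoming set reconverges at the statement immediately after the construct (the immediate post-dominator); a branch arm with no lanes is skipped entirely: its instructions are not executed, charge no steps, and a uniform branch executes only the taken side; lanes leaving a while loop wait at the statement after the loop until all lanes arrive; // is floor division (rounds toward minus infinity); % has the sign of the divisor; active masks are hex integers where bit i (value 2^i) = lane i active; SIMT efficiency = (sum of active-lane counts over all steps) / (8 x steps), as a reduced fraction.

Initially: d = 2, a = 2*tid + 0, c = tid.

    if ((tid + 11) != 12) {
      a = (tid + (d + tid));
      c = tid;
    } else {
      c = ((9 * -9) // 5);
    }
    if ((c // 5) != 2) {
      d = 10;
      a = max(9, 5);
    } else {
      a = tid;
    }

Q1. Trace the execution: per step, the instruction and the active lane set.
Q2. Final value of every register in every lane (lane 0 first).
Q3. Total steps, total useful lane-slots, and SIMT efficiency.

step 0: eval ((tid + 11) != 12)      0xff
step 1: a <- (tid + (d + tid))       0xfd
step 2: c <- tid                     0xfd
step 3: c <- ((9 * -9) // 5)         0x02
step 4: eval ((c // 5) != 2)         0xff
step 5: d <- 10                      0xff
step 6: a <- max(9, 5)               0xff

Answer: 7 steps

d: 10,10,10,10,10,10,10,10
a: 9,9,9,9,9,9,9,9
c: 0,-17,2,3,4,5,6,7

steps = 7; useful = 47; efficiency = 47/56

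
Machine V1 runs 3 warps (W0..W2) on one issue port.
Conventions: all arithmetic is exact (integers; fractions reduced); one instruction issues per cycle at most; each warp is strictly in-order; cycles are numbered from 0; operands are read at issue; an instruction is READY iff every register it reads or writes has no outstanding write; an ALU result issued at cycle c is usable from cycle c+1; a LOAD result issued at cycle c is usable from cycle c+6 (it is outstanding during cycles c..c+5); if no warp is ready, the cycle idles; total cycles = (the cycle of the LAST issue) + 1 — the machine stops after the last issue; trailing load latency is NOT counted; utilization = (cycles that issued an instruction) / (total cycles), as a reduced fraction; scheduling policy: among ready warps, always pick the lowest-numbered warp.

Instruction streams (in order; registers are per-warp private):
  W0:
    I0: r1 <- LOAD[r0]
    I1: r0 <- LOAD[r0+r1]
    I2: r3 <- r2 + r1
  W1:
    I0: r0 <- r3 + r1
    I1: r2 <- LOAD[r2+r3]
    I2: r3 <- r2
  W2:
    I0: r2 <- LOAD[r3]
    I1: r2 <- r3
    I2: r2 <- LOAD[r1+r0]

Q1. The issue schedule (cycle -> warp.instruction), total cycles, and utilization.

cycle 0: W0.I0
cycle 1: W1.I0
cycle 2: W1.I1
cycle 3: W2.I0
cycle 4: idle
cycle 5: idle
cycle 6: W0.I1
cycle 7: W0.I2
cycle 8: W1.I2
cycle 9: W2.I1
cycle 10: W2.I2

Answer: 11 cycles, utilization 9/11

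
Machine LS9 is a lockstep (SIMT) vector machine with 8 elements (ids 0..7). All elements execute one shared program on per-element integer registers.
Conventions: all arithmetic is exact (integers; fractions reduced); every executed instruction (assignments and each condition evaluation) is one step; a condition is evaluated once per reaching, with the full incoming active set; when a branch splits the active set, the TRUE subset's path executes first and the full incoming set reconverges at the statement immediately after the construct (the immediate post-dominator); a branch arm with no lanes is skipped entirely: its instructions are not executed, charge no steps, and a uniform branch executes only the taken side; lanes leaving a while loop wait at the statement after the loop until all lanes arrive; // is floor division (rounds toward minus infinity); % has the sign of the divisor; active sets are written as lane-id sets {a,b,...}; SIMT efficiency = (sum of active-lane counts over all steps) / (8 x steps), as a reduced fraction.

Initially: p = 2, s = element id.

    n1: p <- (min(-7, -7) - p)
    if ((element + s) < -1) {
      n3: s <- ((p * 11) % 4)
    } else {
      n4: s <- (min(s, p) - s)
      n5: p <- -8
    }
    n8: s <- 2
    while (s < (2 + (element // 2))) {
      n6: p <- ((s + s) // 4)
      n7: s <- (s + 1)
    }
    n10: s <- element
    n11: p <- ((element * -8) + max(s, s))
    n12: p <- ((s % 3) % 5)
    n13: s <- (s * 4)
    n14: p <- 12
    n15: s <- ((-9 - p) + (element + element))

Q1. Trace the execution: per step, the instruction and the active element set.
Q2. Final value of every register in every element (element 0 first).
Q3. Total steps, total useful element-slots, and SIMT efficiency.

step 0: p <- (min(-7, -7) - p)       {0,1,2,3,4,5,6,7}
step 1: eval ((element + s) < -1)    {0,1,2,3,4,5,6,7}
step 2: s <- (min(s, p) - s)         {0,1,2,3,4,5,6,7}
step 3: p <- -8                      {0,1,2,3,4,5,6,7}
step 4: s <- 2                       {0,1,2,3,4,5,6,7}
step 5: eval (s < (2 + (element // 2))) {0,1,2,3,4,5,6,7}
step 6: p <- ((s + s) // 4)          {2,3,4,5,6,7}
step 7: s <- (s + 1)                 {2,3,4,5,6,7}
step 8: eval (s < (2 + (element // 2))) {2,3,4,5,6,7}
step 9: p <- ((s + s) // 4)          {4,5,6,7}
step 10: s <- (s + 1)                 {4,5,6,7}
step 11: eval (s < (2 + (element // 2))) {4,5,6,7}
step 12: p <- ((s + s) // 4)          {6,7}
step 13: s <- (s + 1)                 {6,7}
step 14: eval (s < (2 + (element // 2))) {6,7}
step 15: s <- element                 {0,1,2,3,4,5,6,7}
step 16: p <- ((element * -8) + max(s, s)) {0,1,2,3,4,5,6,7}
step 17: p <- ((s % 3) % 5)           {0,1,2,3,4,5,6,7}
step 18: s <- (s * 4)                 {0,1,2,3,4,5,6,7}
step 19: p <- 12                      {0,1,2,3,4,5,6,7}
step 20: s <- ((-9 - p) + (element + element)) {0,1,2,3,4,5,6,7}

Answer: 21 steps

p: 12,12,12,12,12,12,12,12
s: -21,-19,-17,-15,-13,-11,-9,-7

steps = 21; useful = 132; efficiency = 132/168 = 11/14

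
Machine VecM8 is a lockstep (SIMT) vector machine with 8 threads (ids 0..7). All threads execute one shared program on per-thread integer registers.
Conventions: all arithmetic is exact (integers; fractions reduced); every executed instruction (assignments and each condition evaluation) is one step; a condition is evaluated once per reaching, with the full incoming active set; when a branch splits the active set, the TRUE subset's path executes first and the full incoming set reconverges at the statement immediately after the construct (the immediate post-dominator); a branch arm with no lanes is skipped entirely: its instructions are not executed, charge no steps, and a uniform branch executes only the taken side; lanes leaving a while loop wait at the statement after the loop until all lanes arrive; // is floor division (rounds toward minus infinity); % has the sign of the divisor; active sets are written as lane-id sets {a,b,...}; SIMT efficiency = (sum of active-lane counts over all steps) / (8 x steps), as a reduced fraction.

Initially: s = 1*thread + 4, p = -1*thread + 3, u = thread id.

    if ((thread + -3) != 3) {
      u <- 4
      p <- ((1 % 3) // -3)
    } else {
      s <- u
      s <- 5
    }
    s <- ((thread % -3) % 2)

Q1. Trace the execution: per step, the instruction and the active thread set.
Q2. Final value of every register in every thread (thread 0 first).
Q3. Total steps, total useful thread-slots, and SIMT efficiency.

step 0: eval ((thread + -3) != 3)    {0,1,2,3,4,5,6,7}
step 1: u <- 4                       {0,1,2,3,4,5,7}
step 2: p <- ((1 % 3) // -3)         {0,1,2,3,4,5,7}
step 3: s <- u                       {6}
step 4: s <- 5                       {6}
step 5: s <- ((thread % -3) % 2)     {0,1,2,3,4,5,6,7}

Answer: 6 steps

s: 0,0,1,0,0,1,0,0
p: -1,-1,-1,-1,-1,-1,-3,-1
u: 4,4,4,4,4,4,6,4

steps = 6; useful = 32; efficiency = 32/48 = 2/3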